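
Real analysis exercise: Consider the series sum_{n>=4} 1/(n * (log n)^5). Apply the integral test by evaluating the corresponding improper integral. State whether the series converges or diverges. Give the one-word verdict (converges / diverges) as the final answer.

Let f(x) = 1/(x*log(x)^5). Then f is positive, continuous, and decreasing on [4, infinity), so the integral test applies.
Compute the improper integral int_{4}^infinity f(x) dx:
  antiderivative F(x) = -1/(4*log(x)^4).
  F(x) -> 0 as x -> infinity.  int = 0 - F(4) = 1/(4*log(4)^4) < infinity. By the integral test, the series converges.

converges


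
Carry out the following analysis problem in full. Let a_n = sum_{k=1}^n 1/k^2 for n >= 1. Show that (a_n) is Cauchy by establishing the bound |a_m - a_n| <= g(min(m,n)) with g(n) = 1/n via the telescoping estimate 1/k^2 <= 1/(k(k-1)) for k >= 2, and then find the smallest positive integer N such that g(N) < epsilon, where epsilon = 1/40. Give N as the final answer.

For m > n >= 1: |a_m - a_n| = sum_{k=n+1}^m 1/k^2.
Use 1/k^2 <= 1/(k(k-1)) = 1/(k-1) - 1/k for k >= 2:
sum_{k=n+1}^m 1/k^2 <= sum_{k=n+1}^m (1/(k-1) - 1/k) = 1/n - 1/m <= 1/n.
By symmetry the same bound holds with n,m swapped, so |a_m - a_n| <= 1/min(m,n) = g(min(m,n)). Since g(n) -> 0, (a_n) is Cauchy.
Now solve g(N) < 1/40: 1/N < 1/40 <=> N > 1/(1/40) = 40.
The smallest integer strictly greater than 40 is N = 41.
Check: g(41) = 1/41 < 1/40; g(40) = 1/40 >= 1/40. So N = 41.

41


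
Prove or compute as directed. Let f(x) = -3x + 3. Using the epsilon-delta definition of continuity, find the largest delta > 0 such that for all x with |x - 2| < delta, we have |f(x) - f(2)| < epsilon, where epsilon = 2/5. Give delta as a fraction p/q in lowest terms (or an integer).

We compute f(2) = -3*(2) + 3 = -3.
|f(x) - f(2)| = |-3x + 3 - (-3)| = |-3(x - 2)| = 3|x - 2|.
We need 3|x - 2| < 2/5, i.e. |x - 2| < 2/5 / 3 = 2/15.
So any delta <= 2/15 works. Conversely, if delta > 2/15, then x = 2 + 2/15 satisfies |x - 2| = 2/15 < delta but |f(x) - f(2)| = 3 * 2/15 = 2/5, which is not < 2/5; so no larger delta works.
Hence the largest such delta is 2/15.

2/15


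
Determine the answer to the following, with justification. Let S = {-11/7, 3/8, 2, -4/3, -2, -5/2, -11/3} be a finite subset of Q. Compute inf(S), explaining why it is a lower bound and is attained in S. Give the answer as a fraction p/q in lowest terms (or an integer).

S is finite, so inf(S) = min(S).
Sorted increasing:
-11/3, -5/2, -2, -11/7, -4/3, 3/8, 2
The extremum is -11/3.
For every x in S, x >= -11/3. And -11/3 is in S, so it is attained.
Therefore inf(S) = -11/3.

-11/3


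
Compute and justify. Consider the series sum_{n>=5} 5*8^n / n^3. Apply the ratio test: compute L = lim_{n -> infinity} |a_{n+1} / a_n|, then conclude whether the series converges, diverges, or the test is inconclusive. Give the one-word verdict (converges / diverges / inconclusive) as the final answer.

Let a_n denote the general term. Form the ratio a_{n+1}/a_n and simplify:
a_{n+1}/a_n = 8*n^3/(n + 1)^3
Take the limit as n -> infinity: L = 8.
Since L = 8 > 1 (or L = infinity), the ratio test implies the series diverges.

diverges


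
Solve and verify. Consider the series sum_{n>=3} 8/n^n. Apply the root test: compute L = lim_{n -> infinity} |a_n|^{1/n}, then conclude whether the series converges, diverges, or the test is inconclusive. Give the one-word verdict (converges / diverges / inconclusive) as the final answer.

Let a_n denote the general term. Form |a_n|^(1/n) and simplify:
|a_n|^(1/n) = 2^(3/n)/n
Take the limit as n -> infinity: L = 0.
Since L = 0 < 1, the root test implies convergence.

converges


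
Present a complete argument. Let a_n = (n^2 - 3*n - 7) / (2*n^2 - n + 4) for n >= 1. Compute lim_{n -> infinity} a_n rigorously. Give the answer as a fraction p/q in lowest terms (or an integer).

Divide numerator and denominator by n^2, the highest power:
numerator / n^2 = 1 - 3/n - 7/n^2
denominator / n^2 = 2 - 1/n + 4/n^2
As n -> infinity, all terms of the form c/n^k (k >= 1) tend to 0.
So numerator / n^2 -> 1 and denominator / n^2 -> 2.
Therefore lim a_n = 1/2.

1/2


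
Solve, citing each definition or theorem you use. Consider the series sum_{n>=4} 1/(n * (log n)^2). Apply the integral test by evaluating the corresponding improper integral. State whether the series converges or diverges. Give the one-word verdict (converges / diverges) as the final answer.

Let f(x) = 1/(x*log(x)^2). Then f is positive, continuous, and decreasing on [4, infinity), so the integral test applies.
Compute the improper integral int_{4}^infinity f(x) dx:
  antiderivative F(x) = -1/log(x).
  F(x) -> 0 as x -> infinity.  int = 0 - F(4) = 1/log(4) < infinity. By the integral test, the series converges.

converges


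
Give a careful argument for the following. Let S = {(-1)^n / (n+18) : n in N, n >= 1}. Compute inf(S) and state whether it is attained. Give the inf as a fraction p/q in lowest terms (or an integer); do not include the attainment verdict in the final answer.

Analysis:
- Values: -1/19, 1/20, -1/21, 1/22, -1/23, ...
- Positive terms (even n): 1/(2+18), 1/(4+18), ... decreasing -> max = 1/20 (n=2).
- Negative terms (odd n): -1/(1+18), -1/(3+18), ... increasing -> min = -1/19 (n=1).
- So sup = 1/20 (attained at n=2); inf = -1/19 (attained at n=1).
Conclusion: inf(S) = -1/19, attained in S.

-1/19


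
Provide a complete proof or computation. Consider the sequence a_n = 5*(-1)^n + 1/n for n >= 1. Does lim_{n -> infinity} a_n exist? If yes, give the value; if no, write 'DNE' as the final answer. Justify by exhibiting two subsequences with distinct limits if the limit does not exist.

Examine the behaviour of a_n along subsequences.
a_{2k} = 5 + 1/(2k) -> 5. a_{2k+1} = -5 + 1/(2k+1) -> -5.
Since these two subsequential limits are 5 and -5, distinct, the full sequence cannot converge (a convergent sequence has all subsequences tending to the same limit). So lim a_n does not exist.

DNE


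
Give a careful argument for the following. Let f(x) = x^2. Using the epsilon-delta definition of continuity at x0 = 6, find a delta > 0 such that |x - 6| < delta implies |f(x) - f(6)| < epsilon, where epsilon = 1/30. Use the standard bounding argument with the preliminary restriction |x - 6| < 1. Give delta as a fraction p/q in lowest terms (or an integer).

Factor: |x^2 - (6)^2| = |x - 6| * |x + 6|.
Impose |x - 6| < 1 first. Then |x + 6| = |(x - 6) + 2*(6)| <= |x - 6| + 2*|6| < 1 + 12 = 13.
So |x^2 - (6)^2| < delta * 13.
We need delta * 13 <= 1/30, i.e. delta <= 1/30/13 = 1/390.
Since 1/390 < 1, this is tighter than 1; take delta = 1/390.
So delta = 1/390 works.

1/390


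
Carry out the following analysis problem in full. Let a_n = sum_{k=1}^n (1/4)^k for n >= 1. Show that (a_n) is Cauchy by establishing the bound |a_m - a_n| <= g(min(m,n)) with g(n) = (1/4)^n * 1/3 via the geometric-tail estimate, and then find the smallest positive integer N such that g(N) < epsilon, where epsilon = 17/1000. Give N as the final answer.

For m > n >= 1: |a_m - a_n| = sum_{k=n+1}^m (1/4)^k < sum_{k=n+1}^infinity (1/4)^k = (1/4)^(n+1) / (1 - 1/4) = (1/4)^n * (1/4) * (4/3) = (1/4)^n * 1/3.
So g(n) = (1/4)^n / 3. Since g(n) -> 0, (a_n) is Cauchy.
Now solve g(N) < 17/1000: (1/4)^N / 3 < 17/1000 <=> 4^N > 1 / (3 * 17/1000) = 1000/51.
Check powers of 4: 4^2 = 16 <= 1000/51, 4^3 = 64 > 1000/51.
So the smallest such N is 3. Check: g(3) = 1/(3 * 64) = 1/192 < 17/1000.

3


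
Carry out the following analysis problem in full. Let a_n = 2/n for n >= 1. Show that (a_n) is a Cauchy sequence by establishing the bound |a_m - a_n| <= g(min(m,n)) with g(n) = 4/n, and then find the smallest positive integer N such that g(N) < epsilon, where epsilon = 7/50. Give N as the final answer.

For any m, n >= 1, by the triangle inequality:
|a_m - a_n| = |2/m - 2/n| <= 2*1/m + 2*1/n <= 4/min(m,n).
So g(n) = 4/n bounds the Cauchy difference. Since g(n) -> 0, (a_n) is Cauchy.
Now solve g(N) < 7/50: 4/N < 7/50 <=> N > 4 / (7/50) = 200/7.
The smallest integer strictly greater than 200/7 is N = 29.
Check: g(29) = 4/29 = 4/29 < 7/50; g(28) = 1/7 >= 7/50. So N = 29.

29


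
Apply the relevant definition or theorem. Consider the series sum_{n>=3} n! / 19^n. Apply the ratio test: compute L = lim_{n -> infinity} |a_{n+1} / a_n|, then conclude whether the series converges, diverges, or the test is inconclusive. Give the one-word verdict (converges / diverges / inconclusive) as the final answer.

Let a_n denote the general term. Form the ratio a_{n+1}/a_n and simplify:
a_{n+1}/a_n = n/19 + 1/19
Take the limit as n -> infinity: L = infinity.
Since L = infinity > 1 (or L = infinity), the ratio test implies the series diverges.

diverges


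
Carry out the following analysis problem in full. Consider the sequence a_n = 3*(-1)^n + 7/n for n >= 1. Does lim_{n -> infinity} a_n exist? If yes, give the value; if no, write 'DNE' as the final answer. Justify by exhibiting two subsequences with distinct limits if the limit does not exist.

Examine the behaviour of a_n along subsequences.
a_{2k} = 3 + 7/(2k) -> 3. a_{2k+1} = -3 + 7/(2k+1) -> -3.
Since these two subsequential limits are 3 and -3, distinct, the full sequence cannot converge (a convergent sequence has all subsequences tending to the same limit). So lim a_n does not exist.

DNE


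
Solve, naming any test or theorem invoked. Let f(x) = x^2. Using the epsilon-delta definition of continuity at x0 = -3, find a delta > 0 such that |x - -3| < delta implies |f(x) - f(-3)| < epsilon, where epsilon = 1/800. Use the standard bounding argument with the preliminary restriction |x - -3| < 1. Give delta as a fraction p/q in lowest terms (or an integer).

Factor: |x^2 - (-3)^2| = |x - -3| * |x + -3|.
Impose |x - -3| < 1 first. Then |x + -3| = |(x - -3) + 2*(-3)| <= |x - -3| + 2*|-3| < 1 + 6 = 7.
So |x^2 - (-3)^2| < delta * 7.
We need delta * 7 <= 1/800, i.e. delta <= 1/800/7 = 1/5600.
Since 1/5600 < 1, this is tighter than 1; take delta = 1/5600.
So delta = 1/5600 works.

1/5600


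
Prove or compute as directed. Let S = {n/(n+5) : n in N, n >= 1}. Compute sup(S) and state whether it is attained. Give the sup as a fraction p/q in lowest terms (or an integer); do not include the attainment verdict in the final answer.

Analysis:
- Values: 1/6, 2/7, 3/8, 4/9, ... strictly increasing.
- Minimum is 1/6 (n=1); inf = 1/6 (attained).
- n/(n+5) = 1 - 5/(n+5) -> 1 from below as n -> infinity, and never equals 1.
- So sup = 1 (not attained).
Conclusion: sup(S) = 1, not attained in S.

1


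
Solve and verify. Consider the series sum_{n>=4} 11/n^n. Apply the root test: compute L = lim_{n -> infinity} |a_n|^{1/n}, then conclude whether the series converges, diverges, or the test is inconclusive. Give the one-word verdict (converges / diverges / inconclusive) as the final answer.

Let a_n denote the general term. Form |a_n|^(1/n) and simplify:
|a_n|^(1/n) = 11^(1/n)/n
Take the limit as n -> infinity: L = 0.
Since L = 0 < 1, the root test implies convergence.

converges


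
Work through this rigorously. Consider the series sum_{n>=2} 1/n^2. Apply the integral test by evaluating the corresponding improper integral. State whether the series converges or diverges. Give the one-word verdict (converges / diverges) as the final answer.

Let f(x) = x^(-2). Then f is positive, continuous, and decreasing on [2, infinity), so the integral test applies.
Compute the improper integral int_{2}^infinity f(x) dx:
  antiderivative F(x) = -1/x.
  As x -> infinity, F(x) -> 0 (since p = 2 > 1).
  So int = F(infinity) - F(2) = 0 - (-1/2) = 1/2.
  Finite, so by the integral test, the series converges.

converges


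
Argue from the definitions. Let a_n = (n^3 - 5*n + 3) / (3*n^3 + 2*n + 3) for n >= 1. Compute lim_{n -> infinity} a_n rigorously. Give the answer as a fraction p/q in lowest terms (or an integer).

Divide numerator and denominator by n^3, the highest power:
numerator / n^3 = 1 - 5/n^2 + 3/n^3
denominator / n^3 = 3 + 2/n^2 + 3/n^3
As n -> infinity, all terms of the form c/n^k (k >= 1) tend to 0.
So numerator / n^3 -> 1 and denominator / n^3 -> 3.
Therefore lim a_n = 1/3.

1/3


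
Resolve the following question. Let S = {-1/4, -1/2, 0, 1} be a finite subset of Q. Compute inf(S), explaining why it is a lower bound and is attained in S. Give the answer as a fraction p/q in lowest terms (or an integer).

S is finite, so inf(S) = min(S).
Sorted increasing:
-1/2, -1/4, 0, 1
The extremum is -1/2.
For every x in S, x >= -1/2. And -1/2 is in S, so it is attained.
Therefore inf(S) = -1/2.

-1/2


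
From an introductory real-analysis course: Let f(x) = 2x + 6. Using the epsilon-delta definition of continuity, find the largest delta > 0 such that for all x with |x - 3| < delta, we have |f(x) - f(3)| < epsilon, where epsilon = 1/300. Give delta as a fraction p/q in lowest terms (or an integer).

We compute f(3) = 2*(3) + 6 = 12.
|f(x) - f(3)| = |2x + 6 - (12)| = |2(x - 3)| = 2|x - 3|.
We need 2|x - 3| < 1/300, i.e. |x - 3| < 1/300 / 2 = 1/600.
So any delta <= 1/600 works. Conversely, if delta > 1/600, then x = 3 + 1/600 satisfies |x - 3| = 1/600 < delta but |f(x) - f(3)| = 2 * 1/600 = 1/300, which is not < 1/300; so no larger delta works.
Hence the largest such delta is 1/600.

1/600


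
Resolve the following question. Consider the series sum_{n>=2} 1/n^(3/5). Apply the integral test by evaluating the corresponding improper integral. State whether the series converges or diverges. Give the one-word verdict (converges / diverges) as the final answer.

Let f(x) = x^(-3/5). Then f is positive, continuous, and decreasing on [2, infinity), so the integral test applies.
Compute the improper integral int_{2}^infinity f(x) dx:
  antiderivative F(x) = 5*x^(2/5)/2.
  As x -> infinity, F(x) -> infinity (since p = 3/5 < 1).
  So the integral diverges. By the integral test, the series diverges.

diverges


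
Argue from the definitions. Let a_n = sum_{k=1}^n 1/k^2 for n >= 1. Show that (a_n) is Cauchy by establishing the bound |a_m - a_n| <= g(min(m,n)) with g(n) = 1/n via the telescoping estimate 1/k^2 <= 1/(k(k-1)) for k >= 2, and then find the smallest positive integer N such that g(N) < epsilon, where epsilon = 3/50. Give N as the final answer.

For m > n >= 1: |a_m - a_n| = sum_{k=n+1}^m 1/k^2.
Use 1/k^2 <= 1/(k(k-1)) = 1/(k-1) - 1/k for k >= 2:
sum_{k=n+1}^m 1/k^2 <= sum_{k=n+1}^m (1/(k-1) - 1/k) = 1/n - 1/m <= 1/n.
By symmetry the same bound holds with n,m swapped, so |a_m - a_n| <= 1/min(m,n) = g(min(m,n)). Since g(n) -> 0, (a_n) is Cauchy.
Now solve g(N) < 3/50: 1/N < 3/50 <=> N > 1/(3/50) = 50/3.
The smallest integer strictly greater than 50/3 is N = 17.
Check: g(17) = 1/17 < 3/50; g(16) = 1/16 >= 3/50. So N = 17.

17


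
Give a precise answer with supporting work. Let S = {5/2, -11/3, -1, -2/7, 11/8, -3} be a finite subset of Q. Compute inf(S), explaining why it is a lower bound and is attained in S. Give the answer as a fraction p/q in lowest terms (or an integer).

S is finite, so inf(S) = min(S).
Sorted increasing:
-11/3, -3, -1, -2/7, 11/8, 5/2
The extremum is -11/3.
For every x in S, x >= -11/3. And -11/3 is in S, so it is attained.
Therefore inf(S) = -11/3.

-11/3


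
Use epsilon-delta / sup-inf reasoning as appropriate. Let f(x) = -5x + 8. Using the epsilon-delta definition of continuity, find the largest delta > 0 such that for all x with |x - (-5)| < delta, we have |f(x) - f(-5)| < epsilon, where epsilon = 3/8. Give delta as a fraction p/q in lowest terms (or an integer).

We compute f(-5) = -5*(-5) + 8 = 33.
|f(x) - f(-5)| = |-5x + 8 - (33)| = |-5(x - (-5))| = 5|x - (-5)|.
We need 5|x - (-5)| < 3/8, i.e. |x - (-5)| < 3/8 / 5 = 3/40.
So any delta <= 3/40 works. Conversely, if delta > 3/40, then x = -5 + 3/40 satisfies |x - (-5)| = 3/40 < delta but |f(x) - f(-5)| = 5 * 3/40 = 3/8, which is not < 3/8; so no larger delta works.
Hence the largest such delta is 3/40.

3/40


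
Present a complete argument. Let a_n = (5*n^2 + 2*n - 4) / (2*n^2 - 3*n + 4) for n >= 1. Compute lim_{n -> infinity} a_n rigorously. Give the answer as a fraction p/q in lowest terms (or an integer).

Divide numerator and denominator by n^2, the highest power:
numerator / n^2 = 5 + 2/n - 4/n^2
denominator / n^2 = 2 - 3/n + 4/n^2
As n -> infinity, all terms of the form c/n^k (k >= 1) tend to 0.
So numerator / n^2 -> 5 and denominator / n^2 -> 2.
Therefore lim a_n = 5/2.

5/2


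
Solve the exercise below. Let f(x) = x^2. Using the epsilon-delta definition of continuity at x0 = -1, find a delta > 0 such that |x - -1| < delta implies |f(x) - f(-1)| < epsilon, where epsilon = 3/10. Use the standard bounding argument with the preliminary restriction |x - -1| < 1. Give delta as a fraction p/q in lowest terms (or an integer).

Factor: |x^2 - (-1)^2| = |x - -1| * |x + -1|.
Impose |x - -1| < 1 first. Then |x + -1| = |(x - -1) + 2*(-1)| <= |x - -1| + 2*|-1| < 1 + 2 = 3.
So |x^2 - (-1)^2| < delta * 3.
We need delta * 3 <= 3/10, i.e. delta <= 3/10/3 = 1/10.
Since 1/10 < 1, this is tighter than 1; take delta = 1/10.
So delta = 1/10 works.

1/10


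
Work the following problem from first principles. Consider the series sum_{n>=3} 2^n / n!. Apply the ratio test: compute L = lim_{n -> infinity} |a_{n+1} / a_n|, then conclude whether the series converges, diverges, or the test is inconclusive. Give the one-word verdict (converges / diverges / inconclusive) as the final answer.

Let a_n denote the general term. Form the ratio a_{n+1}/a_n and simplify:
a_{n+1}/a_n = 2/(n + 1)
Take the limit as n -> infinity: L = 0.
Since L = 0 < 1, the ratio test implies the series converges.

converges


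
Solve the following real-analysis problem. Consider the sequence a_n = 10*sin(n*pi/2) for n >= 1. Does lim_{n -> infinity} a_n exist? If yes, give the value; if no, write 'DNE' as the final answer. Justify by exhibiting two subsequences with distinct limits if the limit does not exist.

Examine the behaviour of a_n along subsequences.
a_{4k+1} = 10*sin(pi/2 + 2k*pi) = 10 -> 10. a_{4k+3} = 10*sin(3pi/2 + 2k*pi) = -10 -> -10.
Since these two subsequential limits are 10 and -10, distinct, the full sequence cannot converge (a convergent sequence has all subsequences tending to the same limit). So lim a_n does not exist.

DNE


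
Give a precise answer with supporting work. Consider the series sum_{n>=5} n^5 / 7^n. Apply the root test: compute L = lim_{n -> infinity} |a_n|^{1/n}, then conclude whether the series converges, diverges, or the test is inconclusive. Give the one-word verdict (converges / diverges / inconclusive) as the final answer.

Let a_n denote the general term. Form |a_n|^(1/n) and simplify:
|a_n|^(1/n) = n^(5/n)/7
Take the limit as n -> infinity: L = 1/7.
Since L = 1/7 < 1, the root test implies convergence.

converges


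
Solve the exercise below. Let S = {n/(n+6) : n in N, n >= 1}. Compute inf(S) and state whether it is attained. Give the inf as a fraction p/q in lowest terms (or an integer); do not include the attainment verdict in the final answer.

Analysis:
- Values: 1/7, 1/4, 1/3, 2/5, ... strictly increasing.
- Minimum is 1/7 (n=1); inf = 1/7 (attained).
- n/(n+6) = 1 - 6/(n+6) -> 1 from below as n -> infinity, and never equals 1.
- So sup = 1 (not attained).
Conclusion: inf(S) = 1/7, attained in S.

1/7


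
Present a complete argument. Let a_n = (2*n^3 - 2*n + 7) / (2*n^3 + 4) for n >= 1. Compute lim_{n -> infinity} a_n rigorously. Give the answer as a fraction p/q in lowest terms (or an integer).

Divide numerator and denominator by n^3, the highest power:
numerator / n^3 = 2 - 2/n^2 + 7/n^3
denominator / n^3 = 2 + 4/n^3
As n -> infinity, all terms of the form c/n^k (k >= 1) tend to 0.
So numerator / n^3 -> 2 and denominator / n^3 -> 2.
Therefore lim a_n = 1.

1


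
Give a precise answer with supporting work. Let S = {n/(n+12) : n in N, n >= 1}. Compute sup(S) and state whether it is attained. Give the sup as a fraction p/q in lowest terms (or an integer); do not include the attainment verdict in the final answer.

Analysis:
- Values: 1/13, 1/7, 1/5, 1/4, ... strictly increasing.
- Minimum is 1/13 (n=1); inf = 1/13 (attained).
- n/(n+12) = 1 - 12/(n+12) -> 1 from below as n -> infinity, and never equals 1.
- So sup = 1 (not attained).
Conclusion: sup(S) = 1, not attained in S.

1


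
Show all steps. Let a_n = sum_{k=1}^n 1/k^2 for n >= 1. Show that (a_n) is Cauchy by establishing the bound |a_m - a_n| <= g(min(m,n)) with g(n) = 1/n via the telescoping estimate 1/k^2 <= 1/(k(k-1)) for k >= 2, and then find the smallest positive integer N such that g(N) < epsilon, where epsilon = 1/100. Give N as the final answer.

For m > n >= 1: |a_m - a_n| = sum_{k=n+1}^m 1/k^2.
Use 1/k^2 <= 1/(k(k-1)) = 1/(k-1) - 1/k for k >= 2:
sum_{k=n+1}^m 1/k^2 <= sum_{k=n+1}^m (1/(k-1) - 1/k) = 1/n - 1/m <= 1/n.
By symmetry the same bound holds with n,m swapped, so |a_m - a_n| <= 1/min(m,n) = g(min(m,n)). Since g(n) -> 0, (a_n) is Cauchy.
Now solve g(N) < 1/100: 1/N < 1/100 <=> N > 1/(1/100) = 100.
The smallest integer strictly greater than 100 is N = 101.
Check: g(101) = 1/101 < 1/100; g(100) = 1/100 >= 1/100. So N = 101.

101


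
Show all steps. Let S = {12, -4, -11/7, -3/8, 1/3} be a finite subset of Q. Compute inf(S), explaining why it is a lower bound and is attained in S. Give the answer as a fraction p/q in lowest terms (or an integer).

S is finite, so inf(S) = min(S).
Sorted increasing:
-4, -11/7, -3/8, 1/3, 12
The extremum is -4.
For every x in S, x >= -4. And -4 is in S, so it is attained.
Therefore inf(S) = -4.

-4


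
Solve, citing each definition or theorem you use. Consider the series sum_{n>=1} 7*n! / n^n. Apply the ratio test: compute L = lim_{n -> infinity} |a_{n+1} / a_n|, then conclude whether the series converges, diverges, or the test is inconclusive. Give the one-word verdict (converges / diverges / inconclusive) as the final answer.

Let a_n denote the general term. Form the ratio a_{n+1}/a_n and simplify:
a_{n+1}/a_n = (n/(n + 1))^n
Take the limit as n -> infinity: L = exp(-1).
Since L = exp(-1) < 1, the ratio test implies the series converges.

converges


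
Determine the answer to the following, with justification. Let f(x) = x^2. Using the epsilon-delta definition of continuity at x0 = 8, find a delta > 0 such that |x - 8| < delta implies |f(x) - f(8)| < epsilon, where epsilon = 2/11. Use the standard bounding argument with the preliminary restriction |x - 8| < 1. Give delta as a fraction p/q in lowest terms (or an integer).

Factor: |x^2 - (8)^2| = |x - 8| * |x + 8|.
Impose |x - 8| < 1 first. Then |x + 8| = |(x - 8) + 2*(8)| <= |x - 8| + 2*|8| < 1 + 16 = 17.
So |x^2 - (8)^2| < delta * 17.
We need delta * 17 <= 2/11, i.e. delta <= 2/11/17 = 2/187.
Since 2/187 < 1, this is tighter than 1; take delta = 2/187.
So delta = 2/187 works.

2/187


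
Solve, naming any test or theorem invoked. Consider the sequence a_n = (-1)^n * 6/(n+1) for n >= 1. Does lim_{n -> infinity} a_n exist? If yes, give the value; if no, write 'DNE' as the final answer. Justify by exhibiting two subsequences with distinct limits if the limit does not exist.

Examine the behaviour of a_n along subsequences.
Even-n subsequence a_{2k} = 6/(2k+1) -> 0. Odd-n subsequence a_{2k+1} = -6/(2k+2) -> 0. Both tend to 0, which suggests the limit is 0; verify directly.
|a_n - 0| = 6/(n+1) < 6/n for every n >= 1.
Given epsilon > 0, choose a positive integer N > 6/epsilon. Then for all n >= N, |a_n| < 6/n <= 6/N < epsilon.
So by the definition of the limit, lim a_n exists and equals 0.

0


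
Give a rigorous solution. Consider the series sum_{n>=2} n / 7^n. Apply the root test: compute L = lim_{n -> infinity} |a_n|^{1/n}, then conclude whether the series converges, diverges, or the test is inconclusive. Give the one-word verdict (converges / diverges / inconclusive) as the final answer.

Let a_n denote the general term. Form |a_n|^(1/n) and simplify:
|a_n|^(1/n) = n^(1/n)/7
Take the limit as n -> infinity: L = 1/7.
Since L = 1/7 < 1, the root test implies convergence.

converges


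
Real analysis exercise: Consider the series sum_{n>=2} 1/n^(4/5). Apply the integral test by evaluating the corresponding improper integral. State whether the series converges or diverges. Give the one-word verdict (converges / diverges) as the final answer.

Let f(x) = x^(-4/5). Then f is positive, continuous, and decreasing on [2, infinity), so the integral test applies.
Compute the improper integral int_{2}^infinity f(x) dx:
  antiderivative F(x) = 5*x^(1/5).
  As x -> infinity, F(x) -> infinity (since p = 4/5 < 1).
  So the integral diverges. By the integral test, the series diverges.

diverges


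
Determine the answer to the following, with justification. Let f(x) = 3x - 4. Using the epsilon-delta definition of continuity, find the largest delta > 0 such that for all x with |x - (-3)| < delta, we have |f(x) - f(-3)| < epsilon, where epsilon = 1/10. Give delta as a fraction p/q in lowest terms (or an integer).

We compute f(-3) = 3*(-3) - 4 = -13.
|f(x) - f(-3)| = |3x - 4 - (-13)| = |3(x - (-3))| = 3|x - (-3)|.
We need 3|x - (-3)| < 1/10, i.e. |x - (-3)| < 1/10 / 3 = 1/30.
So any delta <= 1/30 works. Conversely, if delta > 1/30, then x = -3 + 1/30 satisfies |x - (-3)| = 1/30 < delta but |f(x) - f(-3)| = 3 * 1/30 = 1/10, which is not < 1/10; so no larger delta works.
Hence the largest such delta is 1/30.

1/30


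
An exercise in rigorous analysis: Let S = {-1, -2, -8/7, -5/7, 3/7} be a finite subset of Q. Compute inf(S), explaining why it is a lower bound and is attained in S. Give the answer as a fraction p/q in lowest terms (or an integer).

S is finite, so inf(S) = min(S).
Sorted increasing:
-2, -8/7, -1, -5/7, 3/7
The extremum is -2.
For every x in S, x >= -2. And -2 is in S, so it is attained.
Therefore inf(S) = -2.

-2


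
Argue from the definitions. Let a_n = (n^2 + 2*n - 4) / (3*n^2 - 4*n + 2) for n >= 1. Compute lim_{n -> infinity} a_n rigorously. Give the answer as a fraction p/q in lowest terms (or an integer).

Divide numerator and denominator by n^2, the highest power:
numerator / n^2 = 1 + 2/n - 4/n^2
denominator / n^2 = 3 - 4/n + 2/n^2
As n -> infinity, all terms of the form c/n^k (k >= 1) tend to 0.
So numerator / n^2 -> 1 and denominator / n^2 -> 3.
Therefore lim a_n = 1/3.

1/3


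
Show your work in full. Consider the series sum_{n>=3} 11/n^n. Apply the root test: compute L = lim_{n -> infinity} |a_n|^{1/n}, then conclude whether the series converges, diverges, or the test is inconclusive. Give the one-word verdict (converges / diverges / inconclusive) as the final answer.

Let a_n denote the general term. Form |a_n|^(1/n) and simplify:
|a_n|^(1/n) = 11^(1/n)/n
Take the limit as n -> infinity: L = 0.
Since L = 0 < 1, the root test implies convergence.

converges


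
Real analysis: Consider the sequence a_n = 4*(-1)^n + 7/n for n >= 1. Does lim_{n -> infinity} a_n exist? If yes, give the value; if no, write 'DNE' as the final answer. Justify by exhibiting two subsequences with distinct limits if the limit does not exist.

Examine the behaviour of a_n along subsequences.
a_{2k} = 4 + 7/(2k) -> 4. a_{2k+1} = -4 + 7/(2k+1) -> -4.
Since these two subsequential limits are 4 and -4, distinct, the full sequence cannot converge (a convergent sequence has all subsequences tending to the same limit). So lim a_n does not exist.

DNE


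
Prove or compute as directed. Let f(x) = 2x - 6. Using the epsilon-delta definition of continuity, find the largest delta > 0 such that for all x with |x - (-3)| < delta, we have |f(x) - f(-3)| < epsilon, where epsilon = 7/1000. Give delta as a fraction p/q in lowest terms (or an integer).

We compute f(-3) = 2*(-3) - 6 = -12.
|f(x) - f(-3)| = |2x - 6 - (-12)| = |2(x - (-3))| = 2|x - (-3)|.
We need 2|x - (-3)| < 7/1000, i.e. |x - (-3)| < 7/1000 / 2 = 7/2000.
So any delta <= 7/2000 works. Conversely, if delta > 7/2000, then x = -3 + 7/2000 satisfies |x - (-3)| = 7/2000 < delta but |f(x) - f(-3)| = 2 * 7/2000 = 7/1000, which is not < 7/1000; so no larger delta works.
Hence the largest such delta is 7/2000.

7/2000


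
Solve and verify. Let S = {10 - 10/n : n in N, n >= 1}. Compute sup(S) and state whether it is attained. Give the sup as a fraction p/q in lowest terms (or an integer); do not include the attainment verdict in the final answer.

Analysis:
- Values: 0, 5, 20/3, 15/2, ... strictly increasing.
- Minimum is 0 (n=1); inf = 0 (attained).
- 10 - 10/n -> 10 from below; sup = 10, not attained.
Conclusion: sup(S) = 10, not attained in S.

10


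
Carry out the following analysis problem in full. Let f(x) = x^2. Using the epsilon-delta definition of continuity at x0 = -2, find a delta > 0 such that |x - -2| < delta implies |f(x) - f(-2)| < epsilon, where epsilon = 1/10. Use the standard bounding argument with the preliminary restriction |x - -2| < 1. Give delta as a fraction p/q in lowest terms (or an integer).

Factor: |x^2 - (-2)^2| = |x - -2| * |x + -2|.
Impose |x - -2| < 1 first. Then |x + -2| = |(x - -2) + 2*(-2)| <= |x - -2| + 2*|-2| < 1 + 4 = 5.
So |x^2 - (-2)^2| < delta * 5.
We need delta * 5 <= 1/10, i.e. delta <= 1/10/5 = 1/50.
Since 1/50 < 1, this is tighter than 1; take delta = 1/50.
So delta = 1/50 works.

1/50


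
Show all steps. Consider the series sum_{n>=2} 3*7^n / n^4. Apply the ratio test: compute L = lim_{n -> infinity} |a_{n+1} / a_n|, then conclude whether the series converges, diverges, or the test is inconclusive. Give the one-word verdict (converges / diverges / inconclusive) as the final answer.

Let a_n denote the general term. Form the ratio a_{n+1}/a_n and simplify:
a_{n+1}/a_n = 7*n^4/(n + 1)^4
Take the limit as n -> infinity: L = 7.
Since L = 7 > 1 (or L = infinity), the ratio test implies the series diverges.

diverges


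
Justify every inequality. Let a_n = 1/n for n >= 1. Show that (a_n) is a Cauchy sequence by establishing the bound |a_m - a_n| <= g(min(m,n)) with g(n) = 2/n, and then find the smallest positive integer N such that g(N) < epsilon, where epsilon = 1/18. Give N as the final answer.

For any m, n >= 1, by the triangle inequality:
|a_m - a_n| = |1/m - 1/n| <= 1/m + 1/n <= 2/min(m,n).
So g(n) = 2/n bounds the Cauchy difference. Since g(n) -> 0, (a_n) is Cauchy.
Now solve g(N) < 1/18: 2/N < 1/18 <=> N > 2 / (1/18) = 36.
The smallest integer strictly greater than 36 is N = 37.
Check: g(37) = 2/37 = 2/37 < 1/18; g(36) = 1/18 >= 1/18. So N = 37.

37


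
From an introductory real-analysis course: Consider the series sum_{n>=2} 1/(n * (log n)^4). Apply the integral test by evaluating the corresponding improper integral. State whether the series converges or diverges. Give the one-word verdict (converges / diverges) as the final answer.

Let f(x) = 1/(x*log(x)^4). Then f is positive, continuous, and decreasing on [2, infinity), so the integral test applies.
Compute the improper integral int_{2}^infinity f(x) dx:
  antiderivative F(x) = -1/(3*log(x)^3).
  F(x) -> 0 as x -> infinity.  int = 0 - F(2) = 1/(3*log(2)^3) < infinity. By the integral test, the series converges.

converges


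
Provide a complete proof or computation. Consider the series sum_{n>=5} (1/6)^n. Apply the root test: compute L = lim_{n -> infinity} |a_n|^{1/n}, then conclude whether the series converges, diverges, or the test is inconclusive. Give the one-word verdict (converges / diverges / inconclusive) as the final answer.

Let a_n denote the general term. Form |a_n|^(1/n) and simplify:
|a_n|^(1/n) = 1/6
Take the limit as n -> infinity: L = 1/6.
Since L = 1/6 < 1, the root test implies convergence.

converges


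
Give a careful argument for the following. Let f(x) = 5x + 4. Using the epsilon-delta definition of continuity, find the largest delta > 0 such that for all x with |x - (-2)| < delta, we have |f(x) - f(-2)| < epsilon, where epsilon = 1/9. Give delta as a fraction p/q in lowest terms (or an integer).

We compute f(-2) = 5*(-2) + 4 = -6.
|f(x) - f(-2)| = |5x + 4 - (-6)| = |5(x - (-2))| = 5|x - (-2)|.
We need 5|x - (-2)| < 1/9, i.e. |x - (-2)| < 1/9 / 5 = 1/45.
So any delta <= 1/45 works. Conversely, if delta > 1/45, then x = -2 + 1/45 satisfies |x - (-2)| = 1/45 < delta but |f(x) - f(-2)| = 5 * 1/45 = 1/9, which is not < 1/9; so no larger delta works.
Hence the largest such delta is 1/45.

1/45


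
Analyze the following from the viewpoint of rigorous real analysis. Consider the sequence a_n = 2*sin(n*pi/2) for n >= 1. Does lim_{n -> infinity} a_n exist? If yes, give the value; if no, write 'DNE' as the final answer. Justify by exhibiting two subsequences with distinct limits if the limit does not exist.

Examine the behaviour of a_n along subsequences.
a_{4k+1} = 2*sin(pi/2 + 2k*pi) = 2 -> 2. a_{4k+3} = 2*sin(3pi/2 + 2k*pi) = -2 -> -2.
Since these two subsequential limits are 2 and -2, distinct, the full sequence cannot converge (a convergent sequence has all subsequences tending to the same limit). So lim a_n does not exist.

DNE


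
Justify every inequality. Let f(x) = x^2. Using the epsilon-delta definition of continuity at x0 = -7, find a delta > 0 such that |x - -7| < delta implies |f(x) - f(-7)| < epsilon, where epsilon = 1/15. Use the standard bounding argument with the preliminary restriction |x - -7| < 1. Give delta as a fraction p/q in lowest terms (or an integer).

Factor: |x^2 - (-7)^2| = |x - -7| * |x + -7|.
Impose |x - -7| < 1 first. Then |x + -7| = |(x - -7) + 2*(-7)| <= |x - -7| + 2*|-7| < 1 + 14 = 15.
So |x^2 - (-7)^2| < delta * 15.
We need delta * 15 <= 1/15, i.e. delta <= 1/15/15 = 1/225.
Since 1/225 < 1, this is tighter than 1; take delta = 1/225.
So delta = 1/225 works.

1/225


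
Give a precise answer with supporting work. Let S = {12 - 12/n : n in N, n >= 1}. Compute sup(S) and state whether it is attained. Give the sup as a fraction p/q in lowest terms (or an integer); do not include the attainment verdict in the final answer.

Analysis:
- Values: 0, 6, 8, 9, ... strictly increasing.
- Minimum is 0 (n=1); inf = 0 (attained).
- 12 - 12/n -> 12 from below; sup = 12, not attained.
Conclusion: sup(S) = 12, not attained in S.

12


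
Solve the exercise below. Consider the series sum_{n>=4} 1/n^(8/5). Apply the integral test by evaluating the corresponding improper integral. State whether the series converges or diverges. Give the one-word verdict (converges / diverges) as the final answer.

Let f(x) = x^(-8/5). Then f is positive, continuous, and decreasing on [4, infinity), so the integral test applies.
Compute the improper integral int_{4}^infinity f(x) dx:
  antiderivative F(x) = -5/(3*x^(3/5)).
  As x -> infinity, F(x) -> 0 (since p = 8/5 > 1).
  So int = F(infinity) - F(4) = 0 - (-5*2^(4/5)/12) = 5*2^(4/5)/12.
  Finite, so by the integral test, the series converges.

converges


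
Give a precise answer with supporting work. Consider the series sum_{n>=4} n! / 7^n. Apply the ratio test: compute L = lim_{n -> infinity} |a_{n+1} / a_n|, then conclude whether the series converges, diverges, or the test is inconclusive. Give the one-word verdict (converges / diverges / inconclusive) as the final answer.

Let a_n denote the general term. Form the ratio a_{n+1}/a_n and simplify:
a_{n+1}/a_n = n/7 + 1/7
Take the limit as n -> infinity: L = infinity.
Since L = infinity > 1 (or L = infinity), the ratio test implies the series diverges.

diverges


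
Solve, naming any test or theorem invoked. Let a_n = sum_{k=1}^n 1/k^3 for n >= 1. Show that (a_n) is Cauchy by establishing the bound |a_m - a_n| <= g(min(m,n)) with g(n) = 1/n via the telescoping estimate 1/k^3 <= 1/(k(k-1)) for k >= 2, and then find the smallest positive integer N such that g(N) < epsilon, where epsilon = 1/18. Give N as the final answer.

For m > n >= 1: |a_m - a_n| = sum_{k=n+1}^m 1/k^3.
Use 1/k^3 <= 1/(k(k-1)) = 1/(k-1) - 1/k for k >= 2 (which holds since k^3 >= k^2 >= k(k-1) for k >= 2):
sum_{k=n+1}^m 1/k^3 <= sum_{k=n+1}^m (1/(k-1) - 1/k) = 1/n - 1/m <= 1/n.
By symmetry the same bound holds with n,m swapped, so |a_m - a_n| <= 1/min(m,n) = g(min(m,n)). Since g(n) -> 0, (a_n) is Cauchy.
Now solve g(N) < 1/18: 1/N < 1/18 <=> N > 1/(1/18) = 18.
The smallest integer strictly greater than 18 is N = 19.
Check: g(19) = 1/19 < 1/18; g(18) = 1/18 >= 1/18. So N = 19.

19


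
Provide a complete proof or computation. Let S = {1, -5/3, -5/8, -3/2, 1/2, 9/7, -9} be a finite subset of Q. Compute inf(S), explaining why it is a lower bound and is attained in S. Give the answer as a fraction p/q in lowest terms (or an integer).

S is finite, so inf(S) = min(S).
Sorted increasing:
-9, -5/3, -3/2, -5/8, 1/2, 1, 9/7
The extremum is -9.
For every x in S, x >= -9. And -9 is in S, so it is attained.
Therefore inf(S) = -9.

-9


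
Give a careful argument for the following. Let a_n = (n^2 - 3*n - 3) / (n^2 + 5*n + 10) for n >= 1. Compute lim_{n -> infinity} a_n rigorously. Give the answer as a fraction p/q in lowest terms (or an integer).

Divide numerator and denominator by n^2, the highest power:
numerator / n^2 = 1 - 3/n - 3/n^2
denominator / n^2 = 1 + 5/n + 10/n^2
As n -> infinity, all terms of the form c/n^k (k >= 1) tend to 0.
So numerator / n^2 -> 1 and denominator / n^2 -> 1.
Therefore lim a_n = 1.

1


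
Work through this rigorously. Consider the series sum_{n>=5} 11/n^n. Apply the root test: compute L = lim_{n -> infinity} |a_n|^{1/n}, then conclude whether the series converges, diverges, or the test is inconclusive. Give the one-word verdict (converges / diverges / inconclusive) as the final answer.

Let a_n denote the general term. Form |a_n|^(1/n) and simplify:
|a_n|^(1/n) = 11^(1/n)/n
Take the limit as n -> infinity: L = 0.
Since L = 0 < 1, the root test implies convergence.

converges


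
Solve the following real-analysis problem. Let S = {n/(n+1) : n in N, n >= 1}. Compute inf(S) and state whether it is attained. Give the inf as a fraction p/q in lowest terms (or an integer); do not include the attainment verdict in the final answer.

Analysis:
- Values: 1/2, 2/3, 3/4, 4/5, ... strictly increasing.
- Minimum is 1/2 (n=1); inf = 1/2 (attained).
- n/(n+1) = 1 - 1/(n+1) -> 1 from below as n -> infinity, and never equals 1.
- So sup = 1 (not attained).
Conclusion: inf(S) = 1/2, attained in S.

1/2


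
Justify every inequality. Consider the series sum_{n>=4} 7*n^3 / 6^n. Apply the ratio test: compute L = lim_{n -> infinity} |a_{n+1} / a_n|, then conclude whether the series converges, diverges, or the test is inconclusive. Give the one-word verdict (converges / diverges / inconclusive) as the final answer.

Let a_n denote the general term. Form the ratio a_{n+1}/a_n and simplify:
a_{n+1}/a_n = (n + 1)^3/(6*n^3)
Take the limit as n -> infinity: L = 1/6.
Since L = 1/6 < 1, the ratio test implies the series converges.

converges


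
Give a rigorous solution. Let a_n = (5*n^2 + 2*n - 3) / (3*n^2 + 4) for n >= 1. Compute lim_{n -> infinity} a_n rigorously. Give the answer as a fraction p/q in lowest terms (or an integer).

Divide numerator and denominator by n^2, the highest power:
numerator / n^2 = 5 + 2/n - 3/n^2
denominator / n^2 = 3 + 4/n^2
As n -> infinity, all terms of the form c/n^k (k >= 1) tend to 0.
So numerator / n^2 -> 5 and denominator / n^2 -> 3.
Therefore lim a_n = 5/3.

5/3


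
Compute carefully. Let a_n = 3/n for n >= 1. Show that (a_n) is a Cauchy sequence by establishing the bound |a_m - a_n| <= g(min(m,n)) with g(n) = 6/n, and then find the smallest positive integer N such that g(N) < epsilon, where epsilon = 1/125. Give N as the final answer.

For any m, n >= 1, by the triangle inequality:
|a_m - a_n| = |3/m - 3/n| <= 3*1/m + 3*1/n <= 6/min(m,n).
So g(n) = 6/n bounds the Cauchy difference. Since g(n) -> 0, (a_n) is Cauchy.
Now solve g(N) < 1/125: 6/N < 1/125 <=> N > 6 / (1/125) = 750.
The smallest integer strictly greater than 750 is N = 751.
Check: g(751) = 6/751 = 6/751 < 1/125; g(750) = 1/125 >= 1/125. So N = 751.

751


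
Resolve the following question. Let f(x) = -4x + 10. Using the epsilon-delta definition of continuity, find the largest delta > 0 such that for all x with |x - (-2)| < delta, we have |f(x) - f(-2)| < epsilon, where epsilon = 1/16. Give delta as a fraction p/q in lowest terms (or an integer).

We compute f(-2) = -4*(-2) + 10 = 18.
|f(x) - f(-2)| = |-4x + 10 - (18)| = |-4(x - (-2))| = 4|x - (-2)|.
We need 4|x - (-2)| < 1/16, i.e. |x - (-2)| < 1/16 / 4 = 1/64.
So any delta <= 1/64 works. Conversely, if delta > 1/64, then x = -2 + 1/64 satisfies |x - (-2)| = 1/64 < delta but |f(x) - f(-2)| = 4 * 1/64 = 1/16, which is not < 1/16; so no larger delta works.
Hence the largest such delta is 1/64.

1/64
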